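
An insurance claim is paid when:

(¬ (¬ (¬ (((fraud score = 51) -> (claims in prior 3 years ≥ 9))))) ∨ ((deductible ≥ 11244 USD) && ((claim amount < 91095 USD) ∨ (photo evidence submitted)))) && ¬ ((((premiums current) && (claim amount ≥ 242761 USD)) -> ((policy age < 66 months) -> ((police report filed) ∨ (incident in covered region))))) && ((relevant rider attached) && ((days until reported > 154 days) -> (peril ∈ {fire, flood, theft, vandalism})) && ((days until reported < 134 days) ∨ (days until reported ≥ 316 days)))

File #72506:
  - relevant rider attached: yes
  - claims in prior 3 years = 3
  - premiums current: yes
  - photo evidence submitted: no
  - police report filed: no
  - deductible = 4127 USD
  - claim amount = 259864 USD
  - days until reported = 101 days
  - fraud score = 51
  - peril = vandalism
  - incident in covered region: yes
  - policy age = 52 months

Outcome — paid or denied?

Denied

Atomic conditions:
  fraud score = 51: 51 == 51 is true
  claims in prior 3 years ≥ 9: 3 ≥ 9 is false
  deductible ≥ 11244 USD: 4127 ≥ 11244 is false
  claim amount < 91095 USD: 259864 < 91095 is false
  photo evidence submitted: no → false
  premiums current: yes → true
  claim amount ≥ 242761 USD: 259864 ≥ 242761 is true
  policy age < 66 months: 52 < 66 is true
  police report filed: no → false
  incident in covered region: yes → true
  relevant rider attached: yes → true
  days until reported > 154 days: 101 > 154 is false
  peril ∈ {fire, flood, theft, vandalism}: vandalism is in the set → true
  days until reported < 134 days: 101 < 134 is true
  days until reported ≥ 316 days: 101 ≥ 316 is false
Combine:
[1.1.1.1.1] true → false = false
[1.1.1.1] NOT false = true
[1.1.1] NOT true = false
[1.1] NOT false = true
[1.2.2] false OR false = false
[1.2] false AND false = false
[1] true OR false = true
[2.1.1] true AND true = true
[2.1.2.2] false OR true = true
[2.1.2] true → true = true
[2.1] true → true = true
[2] NOT true = false
[3.2] false → true (antecedent false ⇒ implication holds) = true
[3.3] true OR false = true
[3] true AND true AND true = true
[root] true AND false AND true = false
Overall: false → denied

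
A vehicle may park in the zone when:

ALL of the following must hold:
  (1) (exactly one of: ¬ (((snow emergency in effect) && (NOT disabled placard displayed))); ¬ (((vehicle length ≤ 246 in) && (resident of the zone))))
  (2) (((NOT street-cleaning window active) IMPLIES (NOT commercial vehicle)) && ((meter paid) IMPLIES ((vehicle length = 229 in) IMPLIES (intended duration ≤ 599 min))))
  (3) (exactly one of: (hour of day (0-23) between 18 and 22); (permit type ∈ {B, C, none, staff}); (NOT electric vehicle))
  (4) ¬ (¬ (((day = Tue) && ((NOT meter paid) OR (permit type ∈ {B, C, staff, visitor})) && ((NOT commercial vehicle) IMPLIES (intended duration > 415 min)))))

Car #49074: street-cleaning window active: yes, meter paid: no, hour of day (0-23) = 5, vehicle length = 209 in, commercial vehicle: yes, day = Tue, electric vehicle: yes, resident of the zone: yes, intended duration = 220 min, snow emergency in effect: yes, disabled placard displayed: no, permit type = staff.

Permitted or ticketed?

Atomic conditions:
  snow emergency in effect: yes → true
  NOT disabled placard displayed: no → true
  vehicle length ≤ 246 in: 209 ≤ 246 is true
  resident of the zone: yes → true
  NOT street-cleaning window active: yes → false
  NOT commercial vehicle: yes → false
  meter paid: no → false
  vehicle length = 229 in: 209 == 229 is false
  intended duration ≤ 599 min: 220 ≤ 599 is true
  hour of day (0-23) between 18 and 22: 5 in [18, 22] is false
  permit type ∈ {B, C, none, staff}: staff is in the set → true
  NOT electric vehicle: yes → false
  day = Tue: Tue == Tue is true
  NOT meter paid: no → true
  permit type ∈ {B, C, staff, visitor}: staff is in the set → true
  intended duration > 415 min: 220 > 415 is false
Combine:
[1.1.1] true AND true = true
[1.1] NOT true = false
[1.2.1] true AND true = true
[1.2] NOT true = false
[1] exactly-one(false, false) = false
[2.1] false → false (antecedent false ⇒ implication holds) = true
[2.2.2] false → true (antecedent false ⇒ implication holds) = true
[2.2] false → true (antecedent false ⇒ implication holds) = true
[2] true AND true = true
[3] exactly-one(false, true, false) = true
[4.1.1.2] true OR true = true
[4.1.1.3] false → false (antecedent false ⇒ implication holds) = true
[4.1.1] true AND true AND true = true
[4.1] NOT true = false
[4] NOT false = true
[root] false AND true AND true AND true = false
Overall: false → ticketed

Ticketed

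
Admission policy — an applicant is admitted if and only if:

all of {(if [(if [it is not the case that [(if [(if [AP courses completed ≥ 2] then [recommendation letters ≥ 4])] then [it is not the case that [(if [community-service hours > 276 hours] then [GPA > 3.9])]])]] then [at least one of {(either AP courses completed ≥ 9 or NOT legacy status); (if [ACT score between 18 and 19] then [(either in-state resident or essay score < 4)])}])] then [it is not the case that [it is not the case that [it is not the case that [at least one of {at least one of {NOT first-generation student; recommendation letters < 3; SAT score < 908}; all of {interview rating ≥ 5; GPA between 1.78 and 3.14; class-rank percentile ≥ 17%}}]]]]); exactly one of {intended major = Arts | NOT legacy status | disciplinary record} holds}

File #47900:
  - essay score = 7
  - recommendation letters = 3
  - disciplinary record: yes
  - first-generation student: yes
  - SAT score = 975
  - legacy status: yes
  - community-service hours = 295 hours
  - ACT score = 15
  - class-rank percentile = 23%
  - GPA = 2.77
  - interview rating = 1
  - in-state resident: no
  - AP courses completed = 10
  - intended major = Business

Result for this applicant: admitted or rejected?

Atomic conditions:
  AP courses completed ≥ 2: 10 ≥ 2 is true
  recommendation letters ≥ 4: 3 ≥ 4 is false
  community-service hours > 276 hours: 295 > 276 is true
  GPA > 3.9: 2.77 > 3.9 is false
  AP courses completed ≥ 9: 10 ≥ 9 is true
  NOT legacy status: yes → false
  ACT score between 18 and 19: 15 in [18, 19] is false
  in-state resident: no → false
  essay score < 4: 7 < 4 is false
  NOT first-generation student: yes → false
  recommendation letters < 3: 3 < 3 is false
  SAT score < 908: 975 < 908 is false
  interview rating ≥ 5: 1 ≥ 5 is false
  GPA between 1.78 and 3.14: 2.77 in [1.78, 3.14] is true
  class-rank percentile ≥ 17%: 23 ≥ 17 is true
  intended major = Arts: Business == Arts is false
  disciplinary record: yes → true
Combine:
[1.1.1.1.1] true → false = false
[1.1.1.1.2.1] true → false = false
[1.1.1.1.2] NOT false = true
[1.1.1.1] false → true (antecedent false ⇒ implication holds) = true
[1.1.1] NOT true = false
[1.1.2.1] true OR false = true
[1.1.2.2.2] false OR false = false
[1.1.2.2] false → false (antecedent false ⇒ implication holds) = true
[1.1.2] true OR true = true
[1.1] false → true (antecedent false ⇒ implication holds) = true
[1.2.1.1.1.1] false OR false OR false = false
[1.2.1.1.1.2] false AND true AND true = false
[1.2.1.1.1] false OR false = false
[1.2.1.1] NOT false = true
[1.2.1] NOT true = false
[1.2] NOT false = true
[1] true → true = true
[2] exactly-one(false, false, true) = true
[root] true AND true = true
Overall: true → admitted

Admitted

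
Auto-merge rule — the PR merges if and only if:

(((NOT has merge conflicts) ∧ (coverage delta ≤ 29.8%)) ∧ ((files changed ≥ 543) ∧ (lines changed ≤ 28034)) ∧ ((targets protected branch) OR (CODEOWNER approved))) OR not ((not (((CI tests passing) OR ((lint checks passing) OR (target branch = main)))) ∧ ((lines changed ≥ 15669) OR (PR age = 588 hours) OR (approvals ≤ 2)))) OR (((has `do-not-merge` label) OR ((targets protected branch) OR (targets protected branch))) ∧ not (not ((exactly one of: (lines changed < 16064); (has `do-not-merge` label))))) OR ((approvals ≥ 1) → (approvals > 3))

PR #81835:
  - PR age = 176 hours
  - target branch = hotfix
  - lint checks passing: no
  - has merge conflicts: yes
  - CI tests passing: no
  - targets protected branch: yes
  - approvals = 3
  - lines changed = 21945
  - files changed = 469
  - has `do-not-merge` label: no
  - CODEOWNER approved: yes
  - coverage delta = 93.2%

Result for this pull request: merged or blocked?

Blocked

Atomic conditions:
  NOT has merge conflicts: yes → false
  coverage delta ≤ 29.8%: 93.2 ≤ 29.8 is false
  files changed ≥ 543: 469 ≥ 543 is false
  lines changed ≤ 28034: 21945 ≤ 28034 is true
  targets protected branch: yes → true
  CODEOWNER approved: yes → true
  CI tests passing: no → false
  lint checks passing: no → false
  target branch = main: hotfix == main is false
  lines changed ≥ 15669: 21945 ≥ 15669 is true
  PR age = 588 hours: 176 == 588 is false
  approvals ≤ 2: 3 ≤ 2 is false
  has `do-not-merge` label: no → false
  lines changed < 16064: 21945 < 16064 is false
  approvals ≥ 1: 3 ≥ 1 is true
  approvals > 3: 3 > 3 is false
Combine:
[1.1] false AND false = false
[1.2] false AND true = false
[1.3] true OR true = true
[1] false AND false AND true = false
[2.1.1.1.2] false OR false = false
[2.1.1.1] false OR false = false
[2.1.1] NOT false = true
[2.1.2] true OR false OR false = true
[2.1] true AND true = true
[2] NOT true = false
[3.1.2] true OR true = true
[3.1] false OR true = true
[3.2.1.1] exactly-one(false, false) = false
[3.2.1] NOT false = true
[3.2] NOT true = false
[3] true AND false = false
[4] true → false = false
[root] false OR false OR false OR false = false
Overall: false → blocked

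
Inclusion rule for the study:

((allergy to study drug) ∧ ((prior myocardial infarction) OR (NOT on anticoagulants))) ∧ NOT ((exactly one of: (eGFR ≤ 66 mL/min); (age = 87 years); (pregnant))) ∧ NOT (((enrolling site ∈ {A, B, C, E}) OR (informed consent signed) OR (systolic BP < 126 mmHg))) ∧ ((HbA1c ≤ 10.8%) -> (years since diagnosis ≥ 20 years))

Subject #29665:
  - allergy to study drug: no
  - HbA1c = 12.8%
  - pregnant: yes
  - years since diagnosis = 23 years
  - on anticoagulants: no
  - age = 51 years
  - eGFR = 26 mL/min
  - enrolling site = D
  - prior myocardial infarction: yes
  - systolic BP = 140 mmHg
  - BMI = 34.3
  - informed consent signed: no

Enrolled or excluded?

Atomic conditions:
  allergy to study drug: no → false
  prior myocardial infarction: yes → true
  NOT on anticoagulants: no → true
  eGFR ≤ 66 mL/min: 26 ≤ 66 is true
  age = 87 years: 51 == 87 is false
  pregnant: yes → true
  enrolling site ∈ {A, B, C, E}: D is not in the set → false
  informed consent signed: no → false
  systolic BP < 126 mmHg: 140 < 126 is false
  HbA1c ≤ 10.8%: 12.8 ≤ 10.8 is false
  years since diagnosis ≥ 20 years: 23 ≥ 20 is true
Combine:
[1.2] true OR true = true
[1] false AND true = false
[2.1] exactly-one(true, false, true) = false
[2] NOT false = true
[3.1] false OR false OR false = false
[3] NOT false = true
[4] false → true (antecedent false ⇒ implication holds) = true
[root] false AND true AND true AND true = false
Overall: false → excluded

Excluded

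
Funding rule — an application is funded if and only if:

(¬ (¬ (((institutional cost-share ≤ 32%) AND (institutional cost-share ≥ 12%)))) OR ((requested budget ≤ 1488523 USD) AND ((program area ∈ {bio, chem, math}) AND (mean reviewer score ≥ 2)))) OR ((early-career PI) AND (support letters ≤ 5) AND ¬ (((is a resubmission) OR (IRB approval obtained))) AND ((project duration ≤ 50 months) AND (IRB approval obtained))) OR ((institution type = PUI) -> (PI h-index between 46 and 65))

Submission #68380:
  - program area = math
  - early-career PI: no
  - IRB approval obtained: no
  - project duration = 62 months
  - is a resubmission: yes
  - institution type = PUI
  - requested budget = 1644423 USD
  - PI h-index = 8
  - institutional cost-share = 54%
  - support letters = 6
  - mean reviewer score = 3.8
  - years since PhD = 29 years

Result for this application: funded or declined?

Declined

Atomic conditions:
  institutional cost-share ≤ 32%: 54 ≤ 32 is false
  institutional cost-share ≥ 12%: 54 ≥ 12 is true
  requested budget ≤ 1488523 USD: 1644423 ≤ 1488523 is false
  program area ∈ {bio, chem, math}: math is in the set → true
  mean reviewer score ≥ 2: 3.8 ≥ 2 is true
  early-career PI: no → false
  support letters ≤ 5: 6 ≤ 5 is false
  is a resubmission: yes → true
  IRB approval obtained: no → false
  project duration ≤ 50 months: 62 ≤ 50 is false
  institution type = PUI: PUI == PUI is true
  PI h-index between 46 and 65: 8 in [46, 65] is false
Combine:
[1.1.1.1] false AND true = false
[1.1.1] NOT false = true
[1.1] NOT true = false
[1.2.2] true AND true = true
[1.2] false AND true = false
[1] false OR false = false
[2.3.1] true OR false = true
[2.3] NOT true = false
[2.4] false AND false = false
[2] false AND false AND false AND false = false
[3] true → false = false
[root] false OR false OR false = false
Overall: false → declined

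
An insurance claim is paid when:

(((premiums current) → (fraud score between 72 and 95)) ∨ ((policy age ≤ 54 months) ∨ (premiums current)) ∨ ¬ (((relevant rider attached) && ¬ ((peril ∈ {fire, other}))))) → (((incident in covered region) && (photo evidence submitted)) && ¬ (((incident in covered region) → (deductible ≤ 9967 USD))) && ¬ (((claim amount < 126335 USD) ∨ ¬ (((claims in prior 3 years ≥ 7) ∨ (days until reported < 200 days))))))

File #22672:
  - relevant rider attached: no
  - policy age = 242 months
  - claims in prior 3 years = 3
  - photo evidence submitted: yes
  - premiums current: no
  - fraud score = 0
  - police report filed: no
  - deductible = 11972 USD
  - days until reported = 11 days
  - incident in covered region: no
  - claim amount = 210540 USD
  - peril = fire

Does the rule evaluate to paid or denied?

Atomic conditions:
  premiums current: no → false
  fraud score between 72 and 95: 0 in [72, 95] is false
  policy age ≤ 54 months: 242 ≤ 54 is false
  relevant rider attached: no → false
  peril ∈ {fire, other}: fire is in the set → true
  incident in covered region: no → false
  photo evidence submitted: yes → true
  deductible ≤ 9967 USD: 11972 ≤ 9967 is false
  claim amount < 126335 USD: 210540 < 126335 is false
  claims in prior 3 years ≥ 7: 3 ≥ 7 is false
  days until reported < 200 days: 11 < 200 is true
Combine:
[1.1] false → false (antecedent false ⇒ implication holds) = true
[1.2] false OR false = false
[1.3.1.2] NOT true = false
[1.3.1] false AND false = false
[1.3] NOT false = true
[1] true OR false OR true = true
[2.1] false AND true = false
[2.2.1] false → false (antecedent false ⇒ implication holds) = true
[2.2] NOT true = false
[2.3.1.2.1] false OR true = true
[2.3.1.2] NOT true = false
[2.3.1] false OR false = false
[2.3] NOT false = true
[2] false AND false AND true = false
[root] true → false = false
Overall: false → denied

Denied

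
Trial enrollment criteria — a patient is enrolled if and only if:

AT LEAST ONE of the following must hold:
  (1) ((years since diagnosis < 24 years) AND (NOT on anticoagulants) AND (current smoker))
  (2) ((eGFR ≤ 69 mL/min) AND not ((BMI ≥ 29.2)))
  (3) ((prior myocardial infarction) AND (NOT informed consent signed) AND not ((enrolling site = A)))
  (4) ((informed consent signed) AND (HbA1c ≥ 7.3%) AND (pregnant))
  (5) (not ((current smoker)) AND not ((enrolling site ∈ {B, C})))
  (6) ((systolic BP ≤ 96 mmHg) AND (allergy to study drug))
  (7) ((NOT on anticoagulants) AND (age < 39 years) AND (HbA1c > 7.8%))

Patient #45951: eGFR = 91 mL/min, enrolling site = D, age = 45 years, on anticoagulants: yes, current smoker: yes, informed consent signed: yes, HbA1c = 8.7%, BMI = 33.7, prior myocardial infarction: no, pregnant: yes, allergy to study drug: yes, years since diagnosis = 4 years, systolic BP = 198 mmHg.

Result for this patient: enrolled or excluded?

Atomic conditions:
  years since diagnosis < 24 years: 4 < 24 is true
  NOT on anticoagulants: yes → false
  current smoker: yes → true
  eGFR ≤ 69 mL/min: 91 ≤ 69 is false
  BMI ≥ 29.2: 33.7 ≥ 29.2 is true
  prior myocardial infarction: no → false
  NOT informed consent signed: yes → false
  enrolling site = A: D == A is false
  informed consent signed: yes → true
  HbA1c ≥ 7.3%: 8.7 ≥ 7.3 is true
  pregnant: yes → true
  enrolling site ∈ {B, C}: D is not in the set → false
  systolic BP ≤ 96 mmHg: 198 ≤ 96 is false
  allergy to study drug: yes → true
  age < 39 years: 45 < 39 is false
  HbA1c > 7.8%: 8.7 > 7.8 is true
Combine:
[1] true AND false AND true = false
[2.2] NOT true = false
[2] false AND false = false
[3.3] NOT false = true
[3] false AND false AND true = false
[4] true AND true AND true = true
[5.1] NOT true = false
[5.2] NOT false = true
[5] false AND true = false
[6] false AND true = false
[7] false AND false AND true = false
[root] false OR false OR false OR true OR false OR false OR false = true
Overall: true → enrolled

Enrolled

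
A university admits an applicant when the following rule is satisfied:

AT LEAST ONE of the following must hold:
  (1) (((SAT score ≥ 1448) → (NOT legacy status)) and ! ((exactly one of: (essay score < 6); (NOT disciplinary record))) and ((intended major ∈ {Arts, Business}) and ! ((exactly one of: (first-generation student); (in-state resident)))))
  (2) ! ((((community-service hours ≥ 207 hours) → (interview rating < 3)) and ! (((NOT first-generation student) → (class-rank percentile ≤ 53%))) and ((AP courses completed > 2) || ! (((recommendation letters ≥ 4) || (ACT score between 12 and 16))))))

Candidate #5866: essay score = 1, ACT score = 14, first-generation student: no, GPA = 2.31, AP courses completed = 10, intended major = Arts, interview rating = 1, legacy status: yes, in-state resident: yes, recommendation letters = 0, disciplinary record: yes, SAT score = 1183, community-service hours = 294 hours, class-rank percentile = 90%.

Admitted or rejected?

Atomic conditions:
  SAT score ≥ 1448: 1183 ≥ 1448 is false
  NOT legacy status: yes → false
  essay score < 6: 1 < 6 is true
  NOT disciplinary record: yes → false
  intended major ∈ {Arts, Business}: Arts is in the set → true
  first-generation student: no → false
  in-state resident: yes → true
  community-service hours ≥ 207 hours: 294 ≥ 207 is true
  interview rating < 3: 1 < 3 is true
  NOT first-generation student: no → true
  class-rank percentile ≤ 53%: 90 ≤ 53 is false
  AP courses completed > 2: 10 > 2 is true
  recommendation letters ≥ 4: 0 ≥ 4 is false
  ACT score between 12 and 16: 14 in [12, 16] is true
Combine:
[1.1] false → false (antecedent false ⇒ implication holds) = true
[1.2.1] exactly-one(true, false) = true
[1.2] NOT true = false
[1.3.2.1] exactly-one(false, true) = true
[1.3.2] NOT true = false
[1.3] true AND false = false
[1] true AND false AND false = false
[2.1.1] true → true = true
[2.1.2.1] true → false = false
[2.1.2] NOT false = true
[2.1.3.2.1] false OR true = true
[2.1.3.2] NOT true = false
[2.1.3] true OR false = true
[2.1] true AND true AND true = true
[2] NOT true = false
[root] false OR false = false
Overall: false → rejected

Rejected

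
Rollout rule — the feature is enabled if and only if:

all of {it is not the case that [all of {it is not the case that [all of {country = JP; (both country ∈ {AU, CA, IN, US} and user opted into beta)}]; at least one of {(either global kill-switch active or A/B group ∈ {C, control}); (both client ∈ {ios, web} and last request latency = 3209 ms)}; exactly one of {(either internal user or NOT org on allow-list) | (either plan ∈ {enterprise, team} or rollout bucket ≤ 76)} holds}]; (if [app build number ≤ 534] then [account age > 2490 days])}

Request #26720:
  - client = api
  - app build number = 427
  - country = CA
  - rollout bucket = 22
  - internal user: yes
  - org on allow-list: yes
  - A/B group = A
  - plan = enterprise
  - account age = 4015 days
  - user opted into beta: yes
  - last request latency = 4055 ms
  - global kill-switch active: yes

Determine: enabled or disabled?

Enabled

Atomic conditions:
  country = JP: CA == JP is false
  country ∈ {AU, CA, IN, US}: CA is in the set → true
  user opted into beta: yes → true
  global kill-switch active: yes → true
  A/B group ∈ {C, control}: A is not in the set → false
  client ∈ {ios, web}: api is not in the set → false
  last request latency = 3209 ms: 4055 == 3209 is false
  internal user: yes → true
  NOT org on allow-list: yes → false
  plan ∈ {enterprise, team}: enterprise is in the set → true
  rollout bucket ≤ 76: 22 ≤ 76 is true
  app build number ≤ 534: 427 ≤ 534 is true
  account age > 2490 days: 4015 > 2490 is true
Combine:
[1.1.1.1.2] true AND true = true
[1.1.1.1] false AND true = false
[1.1.1] NOT false = true
[1.1.2.1] true OR false = true
[1.1.2.2] false AND false = false
[1.1.2] true OR false = true
[1.1.3.1] true OR false = true
[1.1.3.2] true OR true = true
[1.1.3] exactly-one(true, true) = false
[1.1] true AND true AND false = false
[1] NOT false = true
[2] true → true = true
[root] true AND true = true
Overall: true → enabled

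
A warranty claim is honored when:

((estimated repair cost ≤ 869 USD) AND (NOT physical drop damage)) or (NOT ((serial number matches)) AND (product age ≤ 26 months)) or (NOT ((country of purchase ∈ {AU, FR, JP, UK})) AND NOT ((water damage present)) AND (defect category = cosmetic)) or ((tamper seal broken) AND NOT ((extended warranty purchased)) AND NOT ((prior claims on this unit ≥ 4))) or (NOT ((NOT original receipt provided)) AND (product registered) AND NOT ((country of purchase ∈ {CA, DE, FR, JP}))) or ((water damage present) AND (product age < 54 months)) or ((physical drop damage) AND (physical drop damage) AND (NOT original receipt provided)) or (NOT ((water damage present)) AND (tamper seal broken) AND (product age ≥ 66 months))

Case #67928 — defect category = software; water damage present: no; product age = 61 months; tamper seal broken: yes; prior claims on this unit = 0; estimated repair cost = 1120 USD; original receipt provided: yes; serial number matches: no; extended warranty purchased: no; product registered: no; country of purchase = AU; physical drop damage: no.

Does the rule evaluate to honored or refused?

Atomic conditions:
  estimated repair cost ≤ 869 USD: 1120 ≤ 869 is false
  NOT physical drop damage: no → true
  serial number matches: no → false
  product age ≤ 26 months: 61 ≤ 26 is false
  country of purchase ∈ {AU, FR, JP, UK}: AU is in the set → true
  water damage present: no → false
  defect category = cosmetic: software == cosmetic is false
  tamper seal broken: yes → true
  extended warranty purchased: no → false
  prior claims on this unit ≥ 4: 0 ≥ 4 is false
  NOT original receipt provided: yes → false
  product registered: no → false
  country of purchase ∈ {CA, DE, FR, JP}: AU is not in the set → false
  product age < 54 months: 61 < 54 is false
  physical drop damage: no → false
  product age ≥ 66 months: 61 ≥ 66 is false
Combine:
[1] false AND true = false
[2.1] NOT false = true
[2] true AND false = false
[3.1] NOT true = false
[3.2] NOT false = true
[3] false AND true AND false = false
[4.2] NOT false = true
[4.3] NOT false = true
[4] true AND true AND true = true
[5.1] NOT false = true
[5.3] NOT false = true
[5] true AND false AND true = false
[6] false AND false = false
[7] false AND false AND false = false
[8.1] NOT false = true
[8] true AND true AND false = false
[root] false OR false OR false OR true OR false OR false OR false OR false = true
Overall: true → honored

Honored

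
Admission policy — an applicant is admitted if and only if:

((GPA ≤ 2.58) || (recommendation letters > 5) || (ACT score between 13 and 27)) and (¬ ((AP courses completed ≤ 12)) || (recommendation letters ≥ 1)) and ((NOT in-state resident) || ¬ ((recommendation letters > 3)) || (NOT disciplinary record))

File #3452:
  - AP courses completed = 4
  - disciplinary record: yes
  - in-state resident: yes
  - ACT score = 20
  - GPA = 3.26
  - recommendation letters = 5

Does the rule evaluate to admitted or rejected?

Atomic conditions:
  GPA ≤ 2.58: 3.26 ≤ 2.58 is false
  recommendation letters > 5: 5 > 5 is false
  ACT score between 13 and 27: 20 in [13, 27] is true
  AP courses completed ≤ 12: 4 ≤ 12 is true
  recommendation letters ≥ 1: 5 ≥ 1 is true
  NOT in-state resident: yes → false
  recommendation letters > 3: 5 > 3 is true
  NOT disciplinary record: yes → false
Combine:
[1] false OR false OR true = true
[2.1] NOT true = false
[2] false OR true = true
[3.2] NOT true = false
[3] false OR false OR false = false
[root] true AND true AND false = false
Overall: false → rejected

Rejected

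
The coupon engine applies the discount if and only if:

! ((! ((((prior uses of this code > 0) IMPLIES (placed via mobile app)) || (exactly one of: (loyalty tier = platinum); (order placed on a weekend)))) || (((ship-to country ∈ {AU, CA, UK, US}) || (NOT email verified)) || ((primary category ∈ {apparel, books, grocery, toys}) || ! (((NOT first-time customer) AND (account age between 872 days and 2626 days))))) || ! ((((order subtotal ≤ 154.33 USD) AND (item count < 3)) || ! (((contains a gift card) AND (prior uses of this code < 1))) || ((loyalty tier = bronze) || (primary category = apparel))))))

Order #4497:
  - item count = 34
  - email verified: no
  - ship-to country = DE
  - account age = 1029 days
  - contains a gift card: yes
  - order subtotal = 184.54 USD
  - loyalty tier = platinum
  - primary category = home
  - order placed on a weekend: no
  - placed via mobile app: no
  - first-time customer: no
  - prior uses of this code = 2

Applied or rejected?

Atomic conditions:
  prior uses of this code > 0: 2 > 0 is true
  placed via mobile app: no → false
  loyalty tier = platinum: platinum == platinum is true
  order placed on a weekend: no → false
  ship-to country ∈ {AU, CA, UK, US}: DE is not in the set → false
  NOT email verified: no → true
  primary category ∈ {apparel, books, grocery, toys}: home is not in the set → false
  NOT first-time customer: no → true
  account age between 872 days and 2626 days: 1029 in [872, 2626] is true
  order subtotal ≤ 154.33 USD: 184.54 ≤ 154.33 is false
  item count < 3: 34 < 3 is false
  contains a gift card: yes → true
  prior uses of this code < 1: 2 < 1 is false
  loyalty tier = bronze: platinum == bronze is false
  primary category = apparel: home == apparel is false
Combine:
[1.1.1.1] true → false = false
[1.1.1.2] exactly-one(true, false) = true
[1.1.1] false OR true = true
[1.1] NOT true = false
[1.2.1] false OR true = true
[1.2.2.2.1] true AND true = true
[1.2.2.2] NOT true = false
[1.2.2] false OR false = false
[1.2] true OR false = true
[1.3.1.1] false AND false = false
[1.3.1.2.1] true AND false = false
[1.3.1.2] NOT false = true
[1.3.1.3] false OR false = false
[1.3.1] false OR true OR false = true
[1.3] NOT true = false
[1] false OR true OR false = true
[root] NOT true = false
Overall: false → rejected

Rejected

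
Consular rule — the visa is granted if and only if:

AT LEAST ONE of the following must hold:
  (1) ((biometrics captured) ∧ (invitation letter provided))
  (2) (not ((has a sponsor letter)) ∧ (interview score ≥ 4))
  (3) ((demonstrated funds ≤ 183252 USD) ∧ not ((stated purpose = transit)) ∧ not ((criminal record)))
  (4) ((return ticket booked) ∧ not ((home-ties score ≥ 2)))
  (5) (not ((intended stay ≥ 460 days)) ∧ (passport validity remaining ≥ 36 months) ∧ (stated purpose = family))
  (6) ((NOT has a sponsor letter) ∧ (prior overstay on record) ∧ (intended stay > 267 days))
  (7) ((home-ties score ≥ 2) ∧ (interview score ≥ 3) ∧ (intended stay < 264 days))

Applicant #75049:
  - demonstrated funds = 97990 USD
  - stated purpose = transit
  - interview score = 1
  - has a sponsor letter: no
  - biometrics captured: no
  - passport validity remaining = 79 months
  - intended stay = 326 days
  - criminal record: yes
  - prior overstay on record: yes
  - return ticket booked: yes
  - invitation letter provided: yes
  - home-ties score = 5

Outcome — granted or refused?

Atomic conditions:
  biometrics captured: no → false
  invitation letter provided: yes → true
  has a sponsor letter: no → false
  interview score ≥ 4: 1 ≥ 4 is false
  demonstrated funds ≤ 183252 USD: 97990 ≤ 183252 is true
  stated purpose = transit: transit == transit is true
  criminal record: yes → true
  return ticket booked: yes → true
  home-ties score ≥ 2: 5 ≥ 2 is true
  intended stay ≥ 460 days: 326 ≥ 460 is false
  passport validity remaining ≥ 36 months: 79 ≥ 36 is true
  stated purpose = family: transit == family is false
  NOT has a sponsor letter: no → true
  prior overstay on record: yes → true
  intended stay > 267 days: 326 > 267 is true
  interview score ≥ 3: 1 ≥ 3 is false
  intended stay < 264 days: 326 < 264 is false
Combine:
[1] false AND true = false
[2.1] NOT false = true
[2] true AND false = false
[3.2] NOT true = false
[3.3] NOT true = false
[3] true AND false AND false = false
[4.2] NOT true = false
[4] true AND false = false
[5.1] NOT false = true
[5] true AND true AND false = false
[6] true AND true AND true = true
[7] true AND false AND false = false
[root] false OR false OR false OR false OR false OR true OR false = true
Overall: true → granted

Granted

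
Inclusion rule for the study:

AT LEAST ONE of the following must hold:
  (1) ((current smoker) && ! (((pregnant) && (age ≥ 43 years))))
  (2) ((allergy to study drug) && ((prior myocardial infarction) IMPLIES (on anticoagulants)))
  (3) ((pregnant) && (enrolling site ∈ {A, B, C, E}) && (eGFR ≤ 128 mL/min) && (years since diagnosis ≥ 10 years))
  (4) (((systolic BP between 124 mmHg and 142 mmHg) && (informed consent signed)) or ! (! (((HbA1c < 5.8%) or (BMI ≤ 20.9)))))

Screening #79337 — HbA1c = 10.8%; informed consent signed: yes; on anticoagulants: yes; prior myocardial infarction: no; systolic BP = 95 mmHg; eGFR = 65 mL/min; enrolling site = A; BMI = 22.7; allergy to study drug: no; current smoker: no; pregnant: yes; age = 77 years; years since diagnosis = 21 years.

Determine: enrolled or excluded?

Enrolled

Atomic conditions:
  current smoker: no → false
  pregnant: yes → true
  age ≥ 43 years: 77 ≥ 43 is true
  allergy to study drug: no → false
  prior myocardial infarction: no → false
  on anticoagulants: yes → true
  enrolling site ∈ {A, B, C, E}: A is in the set → true
  eGFR ≤ 128 mL/min: 65 ≤ 128 is true
  years since diagnosis ≥ 10 years: 21 ≥ 10 is true
  systolic BP between 124 mmHg and 142 mmHg: 95 in [124, 142] is false
  informed consent signed: yes → true
  HbA1c < 5.8%: 10.8 < 5.8 is false
  BMI ≤ 20.9: 22.7 ≤ 20.9 is false
Combine:
[1.2.1] true AND true = true
[1.2] NOT true = false
[1] false AND false = false
[2.2] false → true (antecedent false ⇒ implication holds) = true
[2] false AND true = false
[3] true AND true AND true AND true = true
[4.1] false AND true = false
[4.2.1.1] false OR false = false
[4.2.1] NOT false = true
[4.2] NOT true = false
[4] false OR false = false
[root] false OR false OR true OR false = true
Overall: true → enrolled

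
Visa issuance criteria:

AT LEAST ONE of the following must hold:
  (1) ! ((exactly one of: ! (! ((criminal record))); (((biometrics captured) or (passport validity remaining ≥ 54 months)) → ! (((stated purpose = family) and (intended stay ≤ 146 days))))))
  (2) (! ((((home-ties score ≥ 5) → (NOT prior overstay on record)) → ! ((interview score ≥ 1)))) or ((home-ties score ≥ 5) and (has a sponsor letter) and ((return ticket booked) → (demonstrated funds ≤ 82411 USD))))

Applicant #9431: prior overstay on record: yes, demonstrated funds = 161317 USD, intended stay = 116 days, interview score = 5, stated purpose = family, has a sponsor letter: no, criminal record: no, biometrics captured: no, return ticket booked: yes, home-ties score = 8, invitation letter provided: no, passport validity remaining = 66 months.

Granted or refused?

Granted

Atomic conditions:
  criminal record: no → false
  biometrics captured: no → false
  passport validity remaining ≥ 54 months: 66 ≥ 54 is true
  stated purpose = family: family == family is true
  intended stay ≤ 146 days: 116 ≤ 146 is true
  home-ties score ≥ 5: 8 ≥ 5 is true
  NOT prior overstay on record: yes → false
  interview score ≥ 1: 5 ≥ 1 is true
  has a sponsor letter: no → false
  return ticket booked: yes → true
  demonstrated funds ≤ 82411 USD: 161317 ≤ 82411 is false
Combine:
[1.1.1.1] NOT false = true
[1.1.1] NOT true = false
[1.1.2.1] false OR true = true
[1.1.2.2.1] true AND true = true
[1.1.2.2] NOT true = false
[1.1.2] true → false = false
[1.1] exactly-one(false, false) = false
[1] NOT false = true
[2.1.1.1] true → false = false
[2.1.1.2] NOT true = false
[2.1.1] false → false (antecedent false ⇒ implication holds) = true
[2.1] NOT true = false
[2.2.3] true → false = false
[2.2] true AND false AND false = false
[2] false OR false = false
[root] true OR false = true
Overall: true → granted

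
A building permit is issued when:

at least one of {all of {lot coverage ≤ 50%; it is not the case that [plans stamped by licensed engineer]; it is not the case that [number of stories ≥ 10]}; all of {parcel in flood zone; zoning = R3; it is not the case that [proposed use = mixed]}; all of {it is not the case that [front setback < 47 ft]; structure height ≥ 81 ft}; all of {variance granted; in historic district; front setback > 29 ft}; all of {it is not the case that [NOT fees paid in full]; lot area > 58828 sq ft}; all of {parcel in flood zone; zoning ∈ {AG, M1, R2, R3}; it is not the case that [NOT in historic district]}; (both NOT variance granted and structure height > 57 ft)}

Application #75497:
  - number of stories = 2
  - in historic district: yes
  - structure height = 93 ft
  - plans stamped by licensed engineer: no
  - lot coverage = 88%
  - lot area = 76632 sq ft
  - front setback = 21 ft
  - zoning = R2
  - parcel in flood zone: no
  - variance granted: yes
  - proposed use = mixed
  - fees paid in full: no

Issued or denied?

Atomic conditions:
  lot coverage ≤ 50%: 88 ≤ 50 is false
  plans stamped by licensed engineer: no → false
  number of stories ≥ 10: 2 ≥ 10 is false
  parcel in flood zone: no → false
  zoning = R3: R2 == R3 is false
  proposed use = mixed: mixed == mixed is true
  front setback < 47 ft: 21 < 47 is true
  structure height ≥ 81 ft: 93 ≥ 81 is true
  variance granted: yes → true
  in historic district: yes → true
  front setback > 29 ft: 21 > 29 is false
  NOT fees paid in full: no → true
  lot area > 58828 sq ft: 76632 > 58828 is true
  zoning ∈ {AG, M1, R2, R3}: R2 is in the set → true
  NOT in historic district: yes → false
  NOT variance granted: yes → false
  structure height > 57 ft: 93 > 57 is true
Combine:
[1.2] NOT false = true
[1.3] NOT false = true
[1] false AND true AND true = false
[2.3] NOT true = false
[2] false AND false AND false = false
[3.1] NOT true = false
[3] false AND true = false
[4] true AND true AND false = false
[5.1] NOT true = false
[5] false AND true = false
[6.3] NOT false = true
[6] false AND true AND true = false
[7] false AND true = false
[root] false OR false OR false OR false OR false OR false OR false = false
Overall: false → denied

Denied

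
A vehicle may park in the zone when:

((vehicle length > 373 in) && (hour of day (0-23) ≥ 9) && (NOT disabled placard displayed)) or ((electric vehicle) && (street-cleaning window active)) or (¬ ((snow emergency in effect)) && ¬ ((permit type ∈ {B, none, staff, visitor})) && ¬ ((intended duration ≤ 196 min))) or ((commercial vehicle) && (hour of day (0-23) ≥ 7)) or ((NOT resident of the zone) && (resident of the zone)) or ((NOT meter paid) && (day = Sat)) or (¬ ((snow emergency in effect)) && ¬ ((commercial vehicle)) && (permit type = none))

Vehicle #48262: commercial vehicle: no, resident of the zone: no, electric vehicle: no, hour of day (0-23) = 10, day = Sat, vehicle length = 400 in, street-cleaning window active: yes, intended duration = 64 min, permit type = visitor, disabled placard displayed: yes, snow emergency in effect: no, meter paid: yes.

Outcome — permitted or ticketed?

Ticketed

Atomic conditions:
  vehicle length > 373 in: 400 > 373 is true
  hour of day (0-23) ≥ 9: 10 ≥ 9 is true
  NOT disabled placard displayed: yes → false
  electric vehicle: no → false
  street-cleaning window active: yes → true
  snow emergency in effect: no → false
  permit type ∈ {B, none, staff, visitor}: visitor is in the set → true
  intended duration ≤ 196 min: 64 ≤ 196 is true
  commercial vehicle: no → false
  hour of day (0-23) ≥ 7: 10 ≥ 7 is true
  NOT resident of the zone: no → true
  resident of the zone: no → false
  NOT meter paid: yes → false
  day = Sat: Sat == Sat is true
  permit type = none: visitor == none is false
Combine:
[1] true AND true AND false = false
[2] false AND true = false
[3.1] NOT false = true
[3.2] NOT true = false
[3.3] NOT true = false
[3] true AND false AND false = false
[4] false AND true = false
[5] true AND false = false
[6] false AND true = false
[7.1] NOT false = true
[7.2] NOT false = true
[7] true AND true AND false = false
[root] false OR false OR false OR false OR false OR false OR false = false
Overall: false → ticketed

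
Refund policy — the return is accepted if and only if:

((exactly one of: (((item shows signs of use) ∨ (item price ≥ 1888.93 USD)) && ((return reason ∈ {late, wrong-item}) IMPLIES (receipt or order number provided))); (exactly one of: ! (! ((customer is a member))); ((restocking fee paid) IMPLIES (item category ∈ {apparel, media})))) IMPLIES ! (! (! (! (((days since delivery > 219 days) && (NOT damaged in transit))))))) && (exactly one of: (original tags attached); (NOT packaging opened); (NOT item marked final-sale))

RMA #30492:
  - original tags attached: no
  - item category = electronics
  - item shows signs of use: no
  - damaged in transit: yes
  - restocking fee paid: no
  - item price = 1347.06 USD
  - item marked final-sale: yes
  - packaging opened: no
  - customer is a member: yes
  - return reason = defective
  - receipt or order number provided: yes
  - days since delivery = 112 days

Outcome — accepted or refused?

Atomic conditions:
  item shows signs of use: no → false
  item price ≥ 1888.93 USD: 1347.06 ≥ 1888.93 is false
  return reason ∈ {late, wrong-item}: defective is not in the set → false
  receipt or order number provided: yes → true
  customer is a member: yes → true
  restocking fee paid: no → false
  item category ∈ {apparel, media}: electronics is not in the set → false
  days since delivery > 219 days: 112 > 219 is false
  NOT damaged in transit: yes → false
  original tags attached: no → false
  NOT packaging opened: no → true
  NOT item marked final-sale: yes → false
Combine:
[1.1.1.1] false OR false = false
[1.1.1.2] false → true (antecedent false ⇒ implication holds) = true
[1.1.1] false AND true = false
[1.1.2.1.1] NOT true = false
[1.1.2.1] NOT false = true
[1.1.2.2] false → false (antecedent false ⇒ implication holds) = true
[1.1.2] exactly-one(true, true) = false
[1.1] exactly-one(false, false) = false
[1.2.1.1.1.1] false AND false = false
[1.2.1.1.1] NOT false = true
[1.2.1.1] NOT true = false
[1.2.1] NOT false = true
[1.2] NOT true = false
[1] false → false (antecedent false ⇒ implication holds) = true
[2] exactly-one(false, true, false) = true
[root] true AND true = true
Overall: true → accepted

Accepted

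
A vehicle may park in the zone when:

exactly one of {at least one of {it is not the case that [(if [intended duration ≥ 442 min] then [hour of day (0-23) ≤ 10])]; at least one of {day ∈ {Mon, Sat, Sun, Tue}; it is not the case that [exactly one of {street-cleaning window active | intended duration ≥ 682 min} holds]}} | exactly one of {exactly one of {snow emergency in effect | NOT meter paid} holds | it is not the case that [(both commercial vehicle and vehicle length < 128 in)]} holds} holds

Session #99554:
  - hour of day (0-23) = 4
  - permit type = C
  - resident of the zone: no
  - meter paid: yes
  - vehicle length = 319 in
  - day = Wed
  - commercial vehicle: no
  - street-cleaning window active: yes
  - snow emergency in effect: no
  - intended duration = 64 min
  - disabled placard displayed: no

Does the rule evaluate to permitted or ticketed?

Atomic conditions:
  intended duration ≥ 442 min: 64 ≥ 442 is false
  hour of day (0-23) ≤ 10: 4 ≤ 10 is true
  day ∈ {Mon, Sat, Sun, Tue}: Wed is not in the set → false
  street-cleaning window active: yes → true
  intended duration ≥ 682 min: 64 ≥ 682 is false
  snow emergency in effect: no → false
  NOT meter paid: yes → false
  commercial vehicle: no → false
  vehicle length < 128 in: 319 < 128 is false
Combine:
[1.1.1] false → true (antecedent false ⇒ implication holds) = true
[1.1] NOT true = false
[1.2.2.1] exactly-one(true, false) = true
[1.2.2] NOT true = false
[1.2] false OR false = false
[1] false OR false = false
[2.1] exactly-one(false, false) = false
[2.2.1] false AND false = false
[2.2] NOT false = true
[2] exactly-one(false, true) = true
[root] exactly-one(false, true) = true
Overall: true → permitted

Permitted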